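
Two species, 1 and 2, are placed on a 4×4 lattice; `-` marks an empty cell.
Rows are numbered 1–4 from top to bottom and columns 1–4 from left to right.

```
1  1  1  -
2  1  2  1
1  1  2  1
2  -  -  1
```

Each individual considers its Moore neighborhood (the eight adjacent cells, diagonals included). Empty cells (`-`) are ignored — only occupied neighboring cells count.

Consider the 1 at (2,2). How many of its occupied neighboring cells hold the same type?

Occupied neighbors of (2,2): (1,1)=1, (1,2)=1, (1,3)=1, (2,1)=2, (2,3)=2, (3,1)=1, (3,2)=1, (3,3)=2.
Same type (1): 5 of 8.

5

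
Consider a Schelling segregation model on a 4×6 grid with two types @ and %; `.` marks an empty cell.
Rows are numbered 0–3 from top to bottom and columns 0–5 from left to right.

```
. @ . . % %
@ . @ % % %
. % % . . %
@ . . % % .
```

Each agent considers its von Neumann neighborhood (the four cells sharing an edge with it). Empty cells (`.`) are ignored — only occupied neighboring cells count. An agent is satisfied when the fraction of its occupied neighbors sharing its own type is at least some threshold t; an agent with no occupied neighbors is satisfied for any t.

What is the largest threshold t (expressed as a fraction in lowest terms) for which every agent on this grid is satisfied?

0/1

Row 0: (0,1)@ — no occupied neighbors · (0,4)% 2/2 · (0,5)% 2/2
Row 1: (1,0)@ — no occupied neighbors · (1,2)@ 0/2 · (1,3)% 1/2 · (1,4)% 3/3 · (1,5)% 3/3
Row 2: (2,1)% 1/1 · (2,2)% 1/2 · (2,5)% 1/1
Row 3: (3,0)@ — no occupied neighbors · (3,3)% 1/1 · (3,4)% 1/1
The smallest same-type fraction is 0/2 at (1,2), which reduces to 0/1. Any threshold above that leaves this agent unsatisfied.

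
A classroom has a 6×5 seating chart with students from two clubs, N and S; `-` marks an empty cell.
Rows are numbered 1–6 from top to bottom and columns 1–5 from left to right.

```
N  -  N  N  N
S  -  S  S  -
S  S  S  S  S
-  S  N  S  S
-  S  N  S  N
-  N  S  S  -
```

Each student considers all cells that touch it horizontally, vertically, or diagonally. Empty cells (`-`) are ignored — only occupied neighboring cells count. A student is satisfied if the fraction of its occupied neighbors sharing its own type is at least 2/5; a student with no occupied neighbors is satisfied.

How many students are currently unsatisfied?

Row 1: (1,1)N 0/1 unhappy · (1,3)N 1/3 unhappy · (1,4)N 2/4 ok · (1,5)N 1/2 ok
Row 2: (2,1)S 2/3 ok · (2,3)S 4/6 ok · (2,4)S 4/7 ok
Row 3: (3,1)S 3/3 ok · (3,2)S 5/6 ok · (3,3)S 6/7 ok · (3,4)S 6/7 ok · (3,5)S 4/4 ok
Row 4: (4,2)S 4/6 ok · (4,3)N 1/8 unhappy · (4,4)S 5/8 ok · (4,5)S 4/5 ok
Row 5: (5,2)S 2/5 ok · (5,3)N 2/8 unhappy · (5,4)S 4/7 ok · (5,5)N 0/4 unhappy
Row 6: (6,2)N 1/3 unhappy · (6,3)S 3/5 ok · (6,4)S 2/4 ok
Unsatisfied: (1,1), (1,3), (4,3), (5,3), (5,5), (6,2) — 6 in total.

6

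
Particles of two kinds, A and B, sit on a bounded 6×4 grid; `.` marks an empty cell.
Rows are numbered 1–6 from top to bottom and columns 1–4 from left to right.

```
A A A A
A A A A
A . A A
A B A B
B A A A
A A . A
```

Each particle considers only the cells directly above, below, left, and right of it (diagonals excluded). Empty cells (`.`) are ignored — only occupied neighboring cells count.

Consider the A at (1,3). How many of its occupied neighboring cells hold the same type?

Occupied neighbors of (1,3): (2,3)=A, (1,2)=A, (1,4)=A.
Same type (A): 3 of 3.

3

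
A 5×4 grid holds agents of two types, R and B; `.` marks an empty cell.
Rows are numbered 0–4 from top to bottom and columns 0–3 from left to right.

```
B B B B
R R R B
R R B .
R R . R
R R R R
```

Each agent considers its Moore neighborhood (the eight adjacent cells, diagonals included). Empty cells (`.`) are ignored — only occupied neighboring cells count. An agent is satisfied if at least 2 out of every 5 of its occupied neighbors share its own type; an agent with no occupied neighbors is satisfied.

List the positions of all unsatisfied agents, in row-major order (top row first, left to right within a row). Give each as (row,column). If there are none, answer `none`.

Row 0: (0,0)B 1/3 unhappy · (0,1)B 2/5 ok · (0,2)B 3/5 ok · (0,3)B 2/3 ok
Row 1: (1,0)R 3/5 ok · (1,1)R 4/8 ok · (1,2)R 2/7 unhappy · (1,3)B 3/4 ok
Row 2: (2,0)R 5/5 ok · (2,1)R 6/7 ok · (2,2)B 1/6 unhappy
Row 3: (3,0)R 5/5 ok · (3,1)R 6/7 ok · (3,3)R 2/3 ok
Row 4: (4,0)R 3/3 ok · (4,1)R 4/4 ok · (4,2)R 4/4 ok · (4,3)R 2/2 ok

(0,0), (1,2), (2,2)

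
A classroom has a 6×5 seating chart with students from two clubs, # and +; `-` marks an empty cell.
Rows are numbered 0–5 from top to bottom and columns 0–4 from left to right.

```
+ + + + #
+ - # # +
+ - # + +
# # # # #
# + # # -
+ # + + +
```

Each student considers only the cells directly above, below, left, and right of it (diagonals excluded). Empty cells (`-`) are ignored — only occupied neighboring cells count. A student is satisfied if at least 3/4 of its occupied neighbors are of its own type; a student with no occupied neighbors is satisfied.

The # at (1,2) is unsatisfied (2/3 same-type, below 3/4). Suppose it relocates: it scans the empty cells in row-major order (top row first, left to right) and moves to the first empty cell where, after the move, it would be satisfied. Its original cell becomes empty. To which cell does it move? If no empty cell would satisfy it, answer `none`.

none

Vacating (1,2). Empty cells in order:
  (1,1): 0/2 same-type → still unsatisfied.
  (2,1): 2/3 same-type → still unsatisfied.
  (4,4): 2/3 same-type → still unsatisfied.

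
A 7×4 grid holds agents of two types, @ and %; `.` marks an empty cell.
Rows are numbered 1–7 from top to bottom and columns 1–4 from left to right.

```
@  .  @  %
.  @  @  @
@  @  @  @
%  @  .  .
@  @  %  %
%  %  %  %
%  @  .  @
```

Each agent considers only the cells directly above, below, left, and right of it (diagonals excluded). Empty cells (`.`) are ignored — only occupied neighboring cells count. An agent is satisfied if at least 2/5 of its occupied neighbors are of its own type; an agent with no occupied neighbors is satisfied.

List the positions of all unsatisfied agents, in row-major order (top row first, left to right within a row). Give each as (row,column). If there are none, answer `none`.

(1,4), (4,1), (5,1), (7,2), (7,4)

(1,1)@ 0/0 ✓
(1,3)@ 1/2 ✓
(1,4)% 0/2 ✗
(2,2)@ 2/2 ✓
(2,3)@ 4/4 ✓
(2,4)@ 2/3 ✓
(3,1)@ 1/2 ✓
(3,2)@ 4/4 ✓
(3,3)@ 3/3 ✓
(3,4)@ 2/2 ✓
(4,1)% 0/3 ✗
(4,2)@ 2/3 ✓
(5,1)@ 1/3 ✗
(5,2)@ 2/4 ✓
(5,3)% 2/3 ✓
(5,4)% 2/2 ✓
(6,1)% 2/3 ✓
(6,2)% 2/4 ✓
(6,3)% 3/3 ✓
(6,4)% 2/3 ✓
(7,1)% 1/2 ✓
(7,2)@ 0/2 ✗
(7,4)@ 0/1 ✗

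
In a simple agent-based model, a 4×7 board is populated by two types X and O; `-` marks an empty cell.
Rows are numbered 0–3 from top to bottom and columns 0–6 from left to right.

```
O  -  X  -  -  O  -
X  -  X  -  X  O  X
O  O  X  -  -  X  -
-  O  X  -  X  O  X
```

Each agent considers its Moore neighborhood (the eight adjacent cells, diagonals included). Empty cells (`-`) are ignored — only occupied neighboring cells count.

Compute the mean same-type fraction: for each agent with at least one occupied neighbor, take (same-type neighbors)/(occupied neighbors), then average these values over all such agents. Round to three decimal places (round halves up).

(0,0)O 0/1
(0,2)X 1/1
(0,5)O 1/3
(1,0)X 0/3
(1,2)X 2/3
(1,4)X 1/3
(1,5)O 1/4
(1,6)X 1/3
(2,0)O 2/3
(2,1)O 2/6
(2,2)X 2/4
(2,5)X 4/6
(3,1)O 2/4
(3,2)X 1/3
(3,4)X 1/2
(3,5)O 0/3
(3,6)X 1/2
Sum over 17 agents: 0/1 + 1/1 + 1/3 + 0/3 + 2/3 + 1/3 + 1/4 + 1/3 + 2/3 + 2/6 + 2/4 + 4/6 + 2/4 + 1/3 + 1/2 + 0/3 + 1/2 = 83/12; mean = 83/12 ÷ 17 = 83/204 = 0.406862… → 0.407.

0.407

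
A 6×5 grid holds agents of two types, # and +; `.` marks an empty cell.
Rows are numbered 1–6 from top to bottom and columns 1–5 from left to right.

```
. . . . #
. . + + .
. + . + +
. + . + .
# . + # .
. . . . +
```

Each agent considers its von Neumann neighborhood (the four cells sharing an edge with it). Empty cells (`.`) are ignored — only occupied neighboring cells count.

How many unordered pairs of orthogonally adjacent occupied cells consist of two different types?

Scan each occupied cell's neighbors to the right and below so each pair is counted once.
From row 2: 0 unlike of 2 pairs (running 0/2).
From row 3: 0 unlike of 3 pairs (running 0/5).
From row 4: 1 unlike of 1 pairs (running 1/6).
From row 5: 1 unlike of 1 pairs (running 2/7).
Total adjacent occupied pairs: 7; unlike-type pairs: 2.

2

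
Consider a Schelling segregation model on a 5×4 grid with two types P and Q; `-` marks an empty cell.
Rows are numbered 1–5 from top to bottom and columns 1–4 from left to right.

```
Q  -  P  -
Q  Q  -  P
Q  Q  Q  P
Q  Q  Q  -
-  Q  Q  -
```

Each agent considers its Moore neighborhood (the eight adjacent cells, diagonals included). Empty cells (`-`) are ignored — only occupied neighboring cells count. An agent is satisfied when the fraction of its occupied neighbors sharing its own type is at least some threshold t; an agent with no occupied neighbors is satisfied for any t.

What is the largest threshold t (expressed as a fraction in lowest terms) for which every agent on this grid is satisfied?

Row 1: (1,1)Q 2/2 · (1,3)P 1/2
Row 2: (2,1)Q 4/4 · (2,2)Q 5/6 · (2,4)P 2/3
Row 3: (3,1)Q 5/5 · (3,2)Q 7/7 · (3,3)Q 4/6 · (3,4)P 1/3
Row 4: (4,1)Q 4/4 · (4,2)Q 7/7 · (4,3)Q 5/6
Row 5: (5,2)Q 4/4 · (5,3)Q 3/3
The smallest same-type fraction is 1/3 at (3,4), which reduces to 1/3. Any threshold above that leaves this agent unsatisfied.

1/3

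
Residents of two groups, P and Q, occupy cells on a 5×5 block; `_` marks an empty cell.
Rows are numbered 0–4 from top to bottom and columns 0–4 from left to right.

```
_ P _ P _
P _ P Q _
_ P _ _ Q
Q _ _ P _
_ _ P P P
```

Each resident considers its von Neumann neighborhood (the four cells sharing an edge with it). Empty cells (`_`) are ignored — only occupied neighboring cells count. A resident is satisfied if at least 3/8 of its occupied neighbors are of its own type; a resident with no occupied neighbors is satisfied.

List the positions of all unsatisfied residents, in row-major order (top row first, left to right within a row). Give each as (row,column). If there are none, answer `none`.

(0,3), (1,2), (1,3)

(0,1)P 0/0 ✓
(0,3)P 0/1 ✗
(1,0)P 0/0 ✓
(1,2)P 0/1 ✗
(1,3)Q 0/2 ✗
(2,1)P 0/0 ✓
(2,4)Q 0/0 ✓
(3,0)Q 0/0 ✓
(3,3)P 1/1 ✓
(4,2)P 1/1 ✓
(4,3)P 3/3 ✓
(4,4)P 1/1 ✓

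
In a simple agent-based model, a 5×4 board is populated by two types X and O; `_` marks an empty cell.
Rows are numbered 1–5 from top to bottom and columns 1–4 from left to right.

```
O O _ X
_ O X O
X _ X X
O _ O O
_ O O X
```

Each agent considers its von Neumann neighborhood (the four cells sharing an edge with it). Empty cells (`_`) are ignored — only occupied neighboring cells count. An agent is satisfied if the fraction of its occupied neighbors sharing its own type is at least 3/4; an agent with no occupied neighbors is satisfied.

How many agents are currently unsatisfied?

12

(1,1)O 1/1 ✓
(1,2)O 2/2 ✓
(1,4)X 0/1 ✗
(2,2)O 1/2 ✗
(2,3)X 1/3 ✗
(2,4)O 0/3 ✗
(3,1)X 0/1 ✗
(3,3)X 2/3 ✗
(3,4)X 1/3 ✗
(4,1)O 0/1 ✗
(4,3)O 2/3 ✗
(4,4)O 1/3 ✗
(5,2)O 1/1 ✓
(5,3)O 2/3 ✗
(5,4)X 0/2 ✗
Unsatisfied: (1,4), (2,2), (2,3), (2,4), (3,1), (3,3), (3,4), (4,1), (4,3), (4,4), (5,3), (5,4) — 12 in total.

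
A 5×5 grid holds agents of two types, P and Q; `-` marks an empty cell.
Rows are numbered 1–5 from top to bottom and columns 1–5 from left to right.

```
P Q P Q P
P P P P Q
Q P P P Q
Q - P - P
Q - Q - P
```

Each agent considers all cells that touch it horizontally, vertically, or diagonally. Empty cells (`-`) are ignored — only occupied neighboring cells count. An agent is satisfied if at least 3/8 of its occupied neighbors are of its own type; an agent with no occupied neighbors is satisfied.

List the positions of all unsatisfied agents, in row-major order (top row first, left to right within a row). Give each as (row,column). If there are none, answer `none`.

(1,1)P 2/3 ✓
(1,2)Q 0/5 ✗
(1,3)P 3/5 ✓
(1,4)Q 1/5 ✗
(1,5)P 1/3 ✗
(2,1)P 3/5 ✓
(2,2)P 6/8 ✓
(2,3)P 6/8 ✓
(2,4)P 5/8 ✓
(2,5)Q 2/5 ✓
(3,1)Q 1/4 ✗
(3,2)P 5/7 ✓
(3,3)P 6/6 ✓
(3,4)P 5/7 ✓
(3,5)Q 1/4 ✗
(4,1)Q 2/3 ✓
(4,3)P 3/4 ✓
(4,5)P 2/3 ✓
(5,1)Q 1/1 ✓
(5,3)Q 0/1 ✗
(5,5)P 1/1 ✓

(1,2), (1,4), (1,5), (3,1), (3,5), (5,3)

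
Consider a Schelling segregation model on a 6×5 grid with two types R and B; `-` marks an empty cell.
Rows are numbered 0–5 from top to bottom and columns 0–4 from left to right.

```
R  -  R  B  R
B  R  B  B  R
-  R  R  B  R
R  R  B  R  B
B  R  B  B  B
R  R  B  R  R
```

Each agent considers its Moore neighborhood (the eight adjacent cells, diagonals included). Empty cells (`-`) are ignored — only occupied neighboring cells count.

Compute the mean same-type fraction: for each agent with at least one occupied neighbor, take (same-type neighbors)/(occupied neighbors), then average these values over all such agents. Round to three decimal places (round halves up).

0.420

(0,0)R 1/2
(0,2)R 1/4
(0,3)B 2/5
(0,4)R 1/3
(1,0)B 0/3
(1,1)R 4/6
(1,2)B 3/7
(1,3)B 3/8
(1,4)R 2/5
(2,1)R 4/7
(2,2)R 4/8
(2,3)B 4/8
(2,4)R 2/5
(3,0)R 3/4
(3,1)R 4/7
(3,2)B 3/8
(3,3)R 2/8
(3,4)B 3/5
(4,0)B 0/5
(4,1)R 4/8
(4,2)B 3/8
(4,3)B 5/8
(4,4)B 2/5
(5,0)R 2/3
(5,1)R 2/5
(5,2)B 2/5
(5,3)R 1/5
(5,4)R 1/3
Sum over 28 agents: 1/2 + 1/4 + 2/5 + 1/3 + 0/3 + 4/6 + 3/7 + 3/8 + 2/5 + 4/7 + 4/8 + 4/8 + 2/5 + 3/4 + 4/7 + 3/8 + 2/8 + 3/5 + 0/5 + 4/8 + 3/8 + 5/8 + 2/5 + 2/3 + 2/5 + 2/5 + 1/5 + 1/3 = 412/35; mean = 412/35 ÷ 28 = 103/245 = 0.420408… → 0.420.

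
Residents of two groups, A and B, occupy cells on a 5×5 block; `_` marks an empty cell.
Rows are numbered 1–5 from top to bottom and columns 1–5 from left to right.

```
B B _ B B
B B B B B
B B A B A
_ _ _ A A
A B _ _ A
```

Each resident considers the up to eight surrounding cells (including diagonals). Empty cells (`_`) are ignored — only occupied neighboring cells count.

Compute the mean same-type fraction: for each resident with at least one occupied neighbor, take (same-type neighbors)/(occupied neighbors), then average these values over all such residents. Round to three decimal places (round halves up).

0.714

(1,1)B 3/3
(1,2)B 4/4
(1,4)B 4/4
(1,5)B 3/3
(2,1)B 5/5
(2,2)B 6/7
(2,3)B 6/7
(2,4)B 5/7
(2,5)B 4/5
(3,1)B 3/3
(3,2)B 4/5
(3,3)A 1/6
(3,4)B 3/7
(3,5)A 2/5
(4,4)A 4/5
(4,5)A 3/4
(5,1)A 0/1
(5,2)B 0/1
(5,5)A 2/2
Sum over 19 residents: 3/3 + 4/4 + 4/4 + 3/3 + 5/5 + 6/7 + 6/7 + 5/7 + 4/5 + 3/3 + 4/5 + 1/6 + 3/7 + 2/5 + 4/5 + 3/4 + 0/1 + 0/1 + 2/2 = 5701/420; mean = 5701/420 ÷ 19 = 5701/7980 = 0.714411… → 0.714.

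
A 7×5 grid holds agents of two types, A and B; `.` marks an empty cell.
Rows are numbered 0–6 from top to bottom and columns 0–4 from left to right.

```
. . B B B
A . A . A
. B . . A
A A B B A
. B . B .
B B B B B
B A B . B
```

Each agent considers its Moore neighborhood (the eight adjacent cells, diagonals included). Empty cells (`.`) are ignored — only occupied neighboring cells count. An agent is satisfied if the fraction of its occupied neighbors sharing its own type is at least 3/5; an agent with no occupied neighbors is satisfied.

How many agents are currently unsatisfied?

12

Row 0: (0,2)B 1/2 unhappy · (0,3)B 2/4 unhappy · (0,4)B 1/2 unhappy
Row 1: (1,0)A 0/1 unhappy · (1,2)A 0/3 unhappy · (1,4)A 1/3 unhappy
Row 2: (2,1)B 1/5 unhappy · (2,4)A 2/3 ok
Row 3: (3,0)A 1/3 unhappy · (3,1)A 1/4 unhappy · (3,2)B 4/5 ok · (3,3)B 2/4 unhappy · (3,4)A 1/3 unhappy
Row 4: (4,1)B 4/6 ok · (4,3)B 5/6 ok
Row 5: (5,0)B 3/4 ok · (5,1)B 5/6 ok · (5,2)B 5/6 ok · (5,3)B 5/5 ok · (5,4)B 3/3 ok
Row 6: (6,0)B 2/3 ok · (6,1)A 0/5 unhappy · (6,2)B 3/4 ok · (6,4)B 2/2 ok
Unsatisfied: (0,2), (0,3), (0,4), (1,0), (1,2), (1,4), (2,1), (3,0), (3,1), (3,3), (3,4), (6,1) — 12 in total.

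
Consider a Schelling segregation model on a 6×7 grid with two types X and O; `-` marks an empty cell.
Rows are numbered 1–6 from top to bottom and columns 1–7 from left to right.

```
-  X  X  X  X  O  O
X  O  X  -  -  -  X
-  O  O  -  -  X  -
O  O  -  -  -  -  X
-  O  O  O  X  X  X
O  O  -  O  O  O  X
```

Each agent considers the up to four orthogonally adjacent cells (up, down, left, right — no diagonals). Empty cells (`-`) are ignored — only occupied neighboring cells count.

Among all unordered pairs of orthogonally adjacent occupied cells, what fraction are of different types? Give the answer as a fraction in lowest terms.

10/31

Scan each occupied cell's neighbors to the right and below so each pair is counted once.
Row 1: X(1,2)–X(1,3)= X(1,2)–O(2,2)≠ X(1,3)–X(1,4)= X(1,3)–X(2,3)= X(1,4)–X(1,5)= X(1,5)–O(1,6)≠ O(1,6)–O(1,7)= O(1,7)–X(2,7)≠  → 3/8 unlike.
Row 2: X(2,1)–O(2,2)≠ O(2,2)–X(2,3)≠ O(2,2)–O(3,2)= X(2,3)–O(3,3)≠  → 3/4 unlike.
Row 3: O(3,2)–O(3,3)= O(3,2)–O(4,2)=  → 0/2 unlike.
Row 4: O(4,1)–O(4,2)= O(4,2)–O(5,2)= X(4,7)–X(5,7)=  → 0/3 unlike.
Row 5: O(5,2)–O(5,3)= O(5,2)–O(6,2)= O(5,3)–O(5,4)= O(5,4)–X(5,5)≠ O(5,4)–O(6,4)= X(5,5)–X(5,6)= X(5,5)–O(6,5)≠ X(5,6)–X(5,7)= X(5,6)–O(6,6)≠ X(5,7)–X(6,7)=  → 3/10 unlike.
Row 6: O(6,1)–O(6,2)= O(6,4)–O(6,5)= O(6,5)–O(6,6)= O(6,6)–X(6,7)≠  → 1/4 unlike.
Total adjacent occupied pairs: 31; unlike-type pairs: 10.
10/31 is already in lowest terms.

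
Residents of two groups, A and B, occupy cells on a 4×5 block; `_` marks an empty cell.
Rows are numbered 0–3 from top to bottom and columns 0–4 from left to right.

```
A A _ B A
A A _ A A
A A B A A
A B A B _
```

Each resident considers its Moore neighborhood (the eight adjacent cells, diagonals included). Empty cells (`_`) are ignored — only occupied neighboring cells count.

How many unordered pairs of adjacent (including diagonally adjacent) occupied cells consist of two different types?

15

Scan each occupied cell's neighbors to the right and below (and the two forward diagonals) so each pair is counted once.
From row 0: 3 unlike of 10 pairs (running 3/10).
From row 1: 2 unlike of 12 pairs (running 5/22).
From row 2: 7 unlike of 15 pairs (running 12/37).
From row 3: 3 unlike of 3 pairs (running 15/40).
Total adjacent occupied pairs: 40; unlike-type pairs: 15.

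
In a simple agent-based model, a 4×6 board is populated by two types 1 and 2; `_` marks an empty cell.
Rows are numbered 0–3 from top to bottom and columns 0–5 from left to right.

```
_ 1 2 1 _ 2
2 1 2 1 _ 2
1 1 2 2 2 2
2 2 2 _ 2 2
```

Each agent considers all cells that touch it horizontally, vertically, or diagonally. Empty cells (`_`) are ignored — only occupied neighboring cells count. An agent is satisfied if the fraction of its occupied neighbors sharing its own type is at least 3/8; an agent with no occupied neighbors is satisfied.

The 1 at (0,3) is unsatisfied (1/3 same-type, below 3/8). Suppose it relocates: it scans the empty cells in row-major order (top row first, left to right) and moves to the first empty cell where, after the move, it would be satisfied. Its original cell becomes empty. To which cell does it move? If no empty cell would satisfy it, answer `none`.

(0,0)

Vacating (0,3). Empty cells in order:
  (0,0): 2/3 same-type → satisfied — stop here.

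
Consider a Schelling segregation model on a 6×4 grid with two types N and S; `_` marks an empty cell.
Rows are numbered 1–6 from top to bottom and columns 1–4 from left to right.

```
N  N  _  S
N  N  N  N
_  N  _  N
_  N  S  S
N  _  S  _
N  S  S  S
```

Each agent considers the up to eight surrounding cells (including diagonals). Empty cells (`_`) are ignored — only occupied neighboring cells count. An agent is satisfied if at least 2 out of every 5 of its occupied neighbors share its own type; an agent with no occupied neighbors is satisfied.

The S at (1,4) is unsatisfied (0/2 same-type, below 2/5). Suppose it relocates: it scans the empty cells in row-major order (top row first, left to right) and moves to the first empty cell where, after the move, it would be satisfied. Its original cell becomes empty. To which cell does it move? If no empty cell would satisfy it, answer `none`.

Vacating (1,4). Empty cells in order:
  (1,3): 0/4 same-type → still unsatisfied.
  (3,1): 0/4 same-type → still unsatisfied.
  (3,3): 2/8 same-type → still unsatisfied.
  (4,1): 0/3 same-type → still unsatisfied.
  (5,2): 4/7 same-type → satisfied — stop here.

(5,2)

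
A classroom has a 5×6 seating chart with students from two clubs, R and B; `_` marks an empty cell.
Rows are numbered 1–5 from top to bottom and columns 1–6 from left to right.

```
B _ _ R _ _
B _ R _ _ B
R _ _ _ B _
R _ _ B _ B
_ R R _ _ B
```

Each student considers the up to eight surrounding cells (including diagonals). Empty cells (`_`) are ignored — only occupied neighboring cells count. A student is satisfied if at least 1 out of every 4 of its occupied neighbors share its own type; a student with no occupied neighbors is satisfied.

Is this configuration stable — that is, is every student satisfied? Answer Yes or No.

Yes

Row 1: (1,1)B 1/1 satisfied · (1,4)R 1/1 satisfied
Row 2: (2,1)B 1/2 satisfied · (2,3)R 1/1 satisfied · (2,6)B 1/1 satisfied
Row 3: (3,1)R 1/2 satisfied · (3,5)B 3/3 satisfied
Row 4: (4,1)R 2/2 satisfied · (4,4)B 1/2 satisfied · (4,6)B 2/2 satisfied
Row 5: (5,2)R 2/2 satisfied · (5,3)R 1/2 satisfied · (5,6)B 1/1 satisfied
All meet the threshold, so the configuration is stable.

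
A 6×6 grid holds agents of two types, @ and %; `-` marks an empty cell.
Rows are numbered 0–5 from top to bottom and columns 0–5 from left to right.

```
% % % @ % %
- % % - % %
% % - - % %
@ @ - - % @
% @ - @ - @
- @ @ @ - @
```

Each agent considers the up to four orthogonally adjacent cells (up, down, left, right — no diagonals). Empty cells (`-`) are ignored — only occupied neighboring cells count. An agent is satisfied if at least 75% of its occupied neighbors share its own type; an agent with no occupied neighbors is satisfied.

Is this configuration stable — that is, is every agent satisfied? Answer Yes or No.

No

Row 0: (0,0)% 1/1 ok · (0,1)% 3/3 ok · (0,2)% 2/3 unhappy · (0,3)@ 0/2 unhappy · (0,4)% 2/3 unhappy · (0,5)% 2/2 ok
Row 1: (1,1)% 3/3 ok · (1,2)% 2/2 ok · (1,4)% 3/3 ok · (1,5)% 3/3 ok
Row 2: (2,0)% 1/2 unhappy · (2,1)% 2/3 unhappy · (2,4)% 3/3 ok · (2,5)% 2/3 unhappy
Row 3: (3,0)@ 1/3 unhappy · (3,1)@ 2/3 unhappy · (3,4)% 1/2 unhappy · (3,5)@ 1/3 unhappy
Row 4: (4,0)% 0/2 unhappy · (4,1)@ 2/3 unhappy · (4,3)@ 1/1 ok · (4,5)@ 2/2 ok
Row 5: (5,1)@ 2/2 ok · (5,2)@ 2/2 ok · (5,3)@ 2/2 ok · (5,5)@ 1/1 ok
For instance (0,2) has only 2/3 same-type neighbors, below 3/4.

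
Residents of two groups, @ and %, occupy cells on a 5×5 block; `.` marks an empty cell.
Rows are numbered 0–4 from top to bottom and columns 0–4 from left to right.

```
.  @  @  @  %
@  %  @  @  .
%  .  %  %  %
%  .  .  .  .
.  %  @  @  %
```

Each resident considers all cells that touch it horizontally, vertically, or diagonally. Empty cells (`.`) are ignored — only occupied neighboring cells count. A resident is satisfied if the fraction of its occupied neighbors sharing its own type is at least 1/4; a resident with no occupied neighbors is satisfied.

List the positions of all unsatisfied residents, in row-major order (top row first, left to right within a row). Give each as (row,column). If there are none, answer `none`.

Row 0: (0,1)@ 3/4 ✓ · (0,2)@ 4/5 ✓ · (0,3)@ 3/4 ✓ · (0,4)% 0/2 ✗
Row 1: (1,0)@ 1/3 ✓ · (1,1)% 2/6 ✓ · (1,2)@ 4/7 ✓ · (1,3)@ 3/7 ✓
Row 2: (2,0)% 2/3 ✓ · (2,2)% 2/4 ✓ · (2,3)% 2/4 ✓ · (2,4)% 1/2 ✓
Row 3: (3,0)% 2/2 ✓
Row 4: (4,1)% 1/2 ✓ · (4,2)@ 1/2 ✓ · (4,3)@ 1/2 ✓ · (4,4)% 0/1 ✗

(0,4), (4,4)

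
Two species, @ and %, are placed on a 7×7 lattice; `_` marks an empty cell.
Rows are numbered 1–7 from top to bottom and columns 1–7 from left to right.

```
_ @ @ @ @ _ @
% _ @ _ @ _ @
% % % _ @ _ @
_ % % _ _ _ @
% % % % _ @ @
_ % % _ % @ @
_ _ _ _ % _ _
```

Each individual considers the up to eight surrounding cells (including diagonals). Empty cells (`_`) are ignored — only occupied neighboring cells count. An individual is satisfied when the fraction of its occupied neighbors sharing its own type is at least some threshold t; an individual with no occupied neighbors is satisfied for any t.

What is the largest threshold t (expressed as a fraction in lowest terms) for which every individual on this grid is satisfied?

Row 1: (1,2)@ 2/3 · (1,3)@ 3/3 · (1,4)@ 4/4 · (1,5)@ 2/2 · (1,7)@ 1/1
Row 2: (2,1)% 2/3 · (2,3)@ 3/5 · (2,5)@ 3/3 · (2,7)@ 2/2
Row 3: (3,1)% 3/3 · (3,2)% 5/6 · (3,3)% 3/4 · (3,5)@ 1/1 · (3,7)@ 2/2
Row 4: (4,2)% 7/7 · (4,3)% 6/6 · (4,7)@ 3/3
Row 5: (5,1)% 3/3 · (5,2)% 6/6 · (5,3)% 6/6 · (5,4)% 4/4 · (5,6)@ 4/5 · (5,7)@ 4/4
Row 6: (6,2)% 4/4 · (6,3)% 4/4 · (6,5)% 2/4 · (6,6)@ 3/5 · (6,7)@ 3/3
Row 7: (7,5)% 1/2
The smallest same-type fraction is 2/4 at (6,5), which reduces to 1/2. Any threshold above that leaves this individual unsatisfied.

1/2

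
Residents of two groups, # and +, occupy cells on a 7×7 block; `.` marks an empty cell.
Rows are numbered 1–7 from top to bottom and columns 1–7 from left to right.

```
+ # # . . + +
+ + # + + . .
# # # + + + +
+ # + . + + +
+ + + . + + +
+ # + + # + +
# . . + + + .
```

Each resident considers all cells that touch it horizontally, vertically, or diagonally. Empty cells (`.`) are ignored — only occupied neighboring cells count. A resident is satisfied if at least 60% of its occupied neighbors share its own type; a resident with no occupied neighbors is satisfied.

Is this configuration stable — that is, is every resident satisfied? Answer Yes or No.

No

(1,1)+ 2/3 ok
(1,2)# 2/5 unhappy
(1,3)# 2/4 unhappy
(1,6)+ 2/2 ok
(1,7)+ 1/1 ok
(2,1)+ 2/5 unhappy
(2,2)+ 2/8 unhappy
(2,3)# 4/7 unhappy
(2,4)+ 3/6 unhappy
(2,5)+ 5/5 ok
(3,1)# 2/5 unhappy
(3,2)# 4/8 unhappy
(3,3)# 3/7 unhappy
(3,4)+ 5/7 ok
(3,5)+ 6/6 ok
(3,6)+ 6/6 ok
(3,7)+ 3/3 ok
(4,1)+ 2/5 unhappy
(4,2)# 3/8 unhappy
(4,3)+ 3/6 unhappy
(4,5)+ 6/6 ok
(4,6)+ 8/8 ok
(4,7)+ 5/5 ok
(5,1)+ 3/5 ok
(5,2)+ 6/8 ok
(5,3)+ 4/6 ok
(5,5)+ 5/6 ok
(5,6)+ 7/8 ok
(5,7)+ 5/5 ok
(6,1)+ 2/4 unhappy
(6,2)# 1/6 unhappy
(6,3)+ 4/5 ok
(6,4)+ 5/6 ok
(6,5)# 0/7 unhappy
(6,6)+ 6/7 ok
(6,7)+ 4/4 ok
(7,1)# 1/2 unhappy
(7,4)+ 3/4 ok
(7,5)+ 4/5 ok
(7,6)+ 3/4 ok
For instance (1,2) has only 2/5 same-type neighbors, below 3/5.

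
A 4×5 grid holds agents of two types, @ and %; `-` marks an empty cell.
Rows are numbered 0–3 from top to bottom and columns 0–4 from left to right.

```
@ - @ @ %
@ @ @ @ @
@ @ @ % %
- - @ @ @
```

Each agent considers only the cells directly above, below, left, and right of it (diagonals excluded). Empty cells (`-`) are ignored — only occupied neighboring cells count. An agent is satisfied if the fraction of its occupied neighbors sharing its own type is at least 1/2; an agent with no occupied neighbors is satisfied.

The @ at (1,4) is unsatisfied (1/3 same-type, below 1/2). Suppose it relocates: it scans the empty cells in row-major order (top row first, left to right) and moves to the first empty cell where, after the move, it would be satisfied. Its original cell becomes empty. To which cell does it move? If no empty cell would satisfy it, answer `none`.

(0,1)

Vacating (1,4). Empty cells in order:
  (0,1): 3/3 same-type → satisfied — stop here.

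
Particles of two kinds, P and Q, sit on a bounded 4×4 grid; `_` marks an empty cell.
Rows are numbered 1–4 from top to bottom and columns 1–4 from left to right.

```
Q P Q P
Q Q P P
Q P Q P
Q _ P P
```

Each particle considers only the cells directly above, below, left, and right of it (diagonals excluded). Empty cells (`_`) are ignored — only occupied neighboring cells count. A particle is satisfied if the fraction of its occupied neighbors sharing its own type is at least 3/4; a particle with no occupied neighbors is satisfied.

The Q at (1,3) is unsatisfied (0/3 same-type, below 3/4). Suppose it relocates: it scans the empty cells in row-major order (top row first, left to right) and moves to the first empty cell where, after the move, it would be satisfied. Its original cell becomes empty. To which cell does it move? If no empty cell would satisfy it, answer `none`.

none

Vacating (1,3). Empty cells in order:
  (4,2): 1/3 same-type → still unsatisfied.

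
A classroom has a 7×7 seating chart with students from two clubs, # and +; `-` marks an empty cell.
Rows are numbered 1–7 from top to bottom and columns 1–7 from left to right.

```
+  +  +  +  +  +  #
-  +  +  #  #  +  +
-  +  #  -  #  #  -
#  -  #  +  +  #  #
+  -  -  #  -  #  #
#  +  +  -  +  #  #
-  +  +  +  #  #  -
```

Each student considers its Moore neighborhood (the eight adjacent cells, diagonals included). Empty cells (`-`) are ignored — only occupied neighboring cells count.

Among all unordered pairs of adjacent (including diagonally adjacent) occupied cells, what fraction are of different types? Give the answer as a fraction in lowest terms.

Scan each occupied cell's neighbors to the right and below (and the two forward diagonals) so each pair is counted once.
Row 1: +(1,1)–+(1,2)= +(1,1)–+(2,2)= +(1,2)–+(1,3)= +(1,2)–+(2,2)= +(1,2)–+(2,3)= +(1,3)–+(1,4)= +(1,3)–+(2,3)= +(1,3)–#(2,4)≠ +(1,3)–+(2,2)= +(1,4)–+(1,5)= +(1,4)–#(2,4)≠ +(1,4)–#(2,5)≠ +(1,4)–+(2,3)= +(1,5)–+(1,6)= +(1,5)–#(2,5)≠ +(1,5)–+(2,6)= +(1,5)–#(2,4)≠ +(1,6)–#(1,7)≠ +(1,6)–+(2,6)= +(1,6)–+(2,7)= +(1,6)–#(2,5)≠ #(1,7)–+(2,7)≠ #(1,7)–+(2,6)≠  → 9/23 unlike.
Row 2: +(2,2)–+(2,3)= +(2,2)–+(3,2)= +(2,2)–#(3,3)≠ +(2,3)–#(2,4)≠ +(2,3)–#(3,3)≠ +(2,3)–+(3,2)= #(2,4)–#(2,5)= #(2,4)–#(3,5)= #(2,4)–#(3,3)= #(2,5)–+(2,6)≠ #(2,5)–#(3,5)= #(2,5)–#(3,6)= +(2,6)–+(2,7)= +(2,6)–#(3,6)≠ +(2,6)–#(3,5)≠ +(2,7)–#(3,6)≠  → 7/16 unlike.
Row 3: +(3,2)–#(3,3)≠ +(3,2)–#(4,3)≠ +(3,2)–#(4,1)≠ #(3,3)–#(4,3)= #(3,3)–+(4,4)≠ #(3,5)–#(3,6)= #(3,5)–+(4,5)≠ #(3,5)–#(4,6)= #(3,5)–+(4,4)≠ #(3,6)–#(4,6)= #(3,6)–#(4,7)= #(3,6)–+(4,5)≠  → 7/12 unlike.
Row 4: #(4,1)–+(5,1)≠ #(4,3)–+(4,4)≠ #(4,3)–#(5,4)= +(4,4)–+(4,5)= +(4,4)–#(5,4)≠ +(4,5)–#(4,6)≠ +(4,5)–#(5,6)≠ +(4,5)–#(5,4)≠ #(4,6)–#(4,7)= #(4,6)–#(5,6)= #(4,6)–#(5,7)= #(4,7)–#(5,7)= #(4,7)–#(5,6)=  → 6/13 unlike.
Row 5: +(5,1)–#(6,1)≠ +(5,1)–+(6,2)= #(5,4)–+(6,5)≠ #(5,4)–+(6,3)≠ #(5,6)–#(5,7)= #(5,6)–#(6,6)= #(5,6)–#(6,7)= #(5,6)–+(6,5)≠ #(5,7)–#(6,7)= #(5,7)–#(6,6)=  → 4/10 unlike.
Row 6: #(6,1)–+(6,2)≠ #(6,1)–+(7,2)≠ +(6,2)–+(6,3)= +(6,2)–+(7,2)= +(6,2)–+(7,3)= +(6,3)–+(7,3)= +(6,3)–+(7,4)= +(6,3)–+(7,2)= +(6,5)–#(6,6)≠ +(6,5)–#(7,5)≠ +(6,5)–#(7,6)≠ +(6,5)–+(7,4)= #(6,6)–#(6,7)= #(6,6)–#(7,6)= #(6,6)–#(7,5)= #(6,7)–#(7,6)=  → 5/16 unlike.
Row 7: +(7,2)–+(7,3)= +(7,3)–+(7,4)= +(7,4)–#(7,5)≠ #(7,5)–#(7,6)=  → 1/4 unlike.
Total adjacent occupied pairs: 94; unlike-type pairs: 39.
39/94 is already in lowest terms.

39/94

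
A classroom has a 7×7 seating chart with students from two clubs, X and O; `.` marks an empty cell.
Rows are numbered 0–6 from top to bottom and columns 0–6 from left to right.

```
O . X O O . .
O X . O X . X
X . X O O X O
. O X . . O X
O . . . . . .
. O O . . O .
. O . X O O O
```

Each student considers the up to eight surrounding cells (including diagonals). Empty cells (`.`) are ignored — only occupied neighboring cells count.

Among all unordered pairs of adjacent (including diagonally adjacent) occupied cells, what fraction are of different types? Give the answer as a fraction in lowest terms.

Scan each occupied cell's neighbors to the right and below (and the two forward diagonals) so each pair is counted once.
From row 0: 5 unlike of 10 pairs (running 5/10).
From row 1: 7 unlike of 13 pairs (running 12/23).
From row 2: 8 unlike of 13 pairs (running 20/36).
From row 3: 2 unlike of 3 pairs (running 22/39).
From row 4: 0 unlike of 1 pairs (running 22/40).
From row 5: 1 unlike of 7 pairs (running 23/47).
From row 6: 1 unlike of 3 pairs (running 24/50).
Total adjacent occupied pairs: 50; unlike-type pairs: 24.
24/50 reduces to 12/25.

12/25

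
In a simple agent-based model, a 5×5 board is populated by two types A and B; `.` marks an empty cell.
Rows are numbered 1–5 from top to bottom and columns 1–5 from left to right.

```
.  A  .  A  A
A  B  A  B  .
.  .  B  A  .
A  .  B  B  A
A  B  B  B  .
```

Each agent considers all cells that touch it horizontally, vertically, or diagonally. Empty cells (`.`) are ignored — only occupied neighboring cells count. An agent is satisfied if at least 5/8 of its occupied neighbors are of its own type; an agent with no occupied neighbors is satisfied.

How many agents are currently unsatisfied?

10

Row 1: (1,2)A 2/3 ok · (1,4)A 2/3 ok · (1,5)A 1/2 unhappy
Row 2: (2,1)A 1/2 unhappy · (2,2)B 1/4 unhappy · (2,3)A 3/6 unhappy · (2,4)B 1/5 unhappy
Row 3: (3,3)B 4/6 ok · (3,4)A 2/6 unhappy
Row 4: (4,1)A 1/2 unhappy · (4,3)B 5/6 ok · (4,4)B 4/6 ok · (4,5)A 1/3 unhappy
Row 5: (5,1)A 1/2 unhappy · (5,2)B 2/4 unhappy · (5,3)B 4/4 ok · (5,4)B 3/4 ok
Unsatisfied: (1,5), (2,1), (2,2), (2,3), (2,4), (3,4), (4,1), (4,5), (5,1), (5,2) — 10 in total.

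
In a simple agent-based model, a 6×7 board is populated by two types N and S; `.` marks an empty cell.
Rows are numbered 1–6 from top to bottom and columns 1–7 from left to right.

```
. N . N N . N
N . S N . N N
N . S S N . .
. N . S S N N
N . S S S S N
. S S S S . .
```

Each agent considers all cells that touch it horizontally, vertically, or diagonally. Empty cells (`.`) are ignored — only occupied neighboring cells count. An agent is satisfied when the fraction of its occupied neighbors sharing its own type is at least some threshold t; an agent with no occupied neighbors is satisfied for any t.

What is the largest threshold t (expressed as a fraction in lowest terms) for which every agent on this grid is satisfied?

2/5

Row 1: (1,2)N 1/2 · (1,4)N 2/3 · (1,5)N 3/3 · (1,7)N 2/2
Row 2: (2,1)N 2/2 · (2,3)S 2/5 · (2,4)N 3/6 · (2,6)N 4/4 · (2,7)N 2/2
Row 3: (3,1)N 2/2 · (3,3)S 3/5 · (3,4)S 4/6 · (3,5)N 3/6
Row 4: (4,2)N 2/4 · (4,4)S 6/7 · (4,5)S 5/7 · (4,6)N 3/6 · (4,7)N 2/3
Row 5: (5,1)N 1/2 · (5,3)S 5/6 · (5,4)S 7/7 · (5,5)S 6/7 · (5,6)S 3/6 · (5,7)N 2/3
Row 6: (6,2)S 2/3 · (6,3)S 4/4 · (6,4)S 5/5 · (6,5)S 4/4
The smallest same-type fraction is 2/5 at (2,3), which reduces to 2/5. Any threshold above that leaves this agent unsatisfied.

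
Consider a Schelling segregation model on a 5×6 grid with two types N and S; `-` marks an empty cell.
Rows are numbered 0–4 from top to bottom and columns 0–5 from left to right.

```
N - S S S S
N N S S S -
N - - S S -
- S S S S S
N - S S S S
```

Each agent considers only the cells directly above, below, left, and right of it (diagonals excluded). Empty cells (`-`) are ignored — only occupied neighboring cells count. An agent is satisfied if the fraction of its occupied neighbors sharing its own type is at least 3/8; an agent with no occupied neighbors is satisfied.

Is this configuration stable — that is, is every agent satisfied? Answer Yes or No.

Yes

Row 0: (0,0)N 1/1 ok · (0,2)S 2/2 ok · (0,3)S 3/3 ok · (0,4)S 3/3 ok · (0,5)S 1/1 ok
Row 1: (1,0)N 3/3 ok · (1,1)N 1/2 ok · (1,2)S 2/3 ok · (1,3)S 4/4 ok · (1,4)S 3/3 ok
Row 2: (2,0)N 1/1 ok · (2,3)S 3/3 ok · (2,4)S 3/3 ok
Row 3: (3,1)S 1/1 ok · (3,2)S 3/3 ok · (3,3)S 4/4 ok · (3,4)S 4/4 ok · (3,5)S 2/2 ok
Row 4: (4,0)N 0/0 ok · (4,2)S 2/2 ok · (4,3)S 3/3 ok · (4,4)S 3/3 ok · (4,5)S 2/2 ok
All meet the threshold, so the configuration is stable.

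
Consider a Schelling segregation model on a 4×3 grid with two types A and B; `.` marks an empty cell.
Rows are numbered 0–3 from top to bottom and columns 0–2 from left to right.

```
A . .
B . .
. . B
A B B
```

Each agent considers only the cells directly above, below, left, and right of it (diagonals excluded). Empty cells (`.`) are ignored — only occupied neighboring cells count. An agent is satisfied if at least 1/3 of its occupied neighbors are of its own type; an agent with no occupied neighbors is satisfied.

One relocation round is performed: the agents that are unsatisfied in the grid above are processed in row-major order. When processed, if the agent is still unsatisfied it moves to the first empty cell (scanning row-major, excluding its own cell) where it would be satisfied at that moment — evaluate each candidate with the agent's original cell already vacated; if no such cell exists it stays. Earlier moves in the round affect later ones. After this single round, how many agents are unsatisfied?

Initially unsatisfied (in order): (0,0), (1,0), (3,0).
  (0,0) → (0,1).
  (1,0): now satisfied by earlier moves; stays.
  (3,0) → (0,0).
Resulting grid:
A A .
B . .
. . B
. B B
Unsatisfied now: (1,0).

1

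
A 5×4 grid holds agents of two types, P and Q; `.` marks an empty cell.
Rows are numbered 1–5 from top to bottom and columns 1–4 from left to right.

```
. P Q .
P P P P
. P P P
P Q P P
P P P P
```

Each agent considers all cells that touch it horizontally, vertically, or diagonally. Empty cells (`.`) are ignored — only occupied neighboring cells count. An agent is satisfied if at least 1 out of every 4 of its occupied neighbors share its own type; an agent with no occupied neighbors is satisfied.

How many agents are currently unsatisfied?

Row 1: (1,2)P 3/4 satisfied · (1,3)Q 0/4 not
Row 2: (2,1)P 3/3 satisfied · (2,2)P 5/6 satisfied · (2,3)P 6/7 satisfied · (2,4)P 3/4 satisfied
Row 3: (3,2)P 6/7 satisfied · (3,3)P 7/8 satisfied · (3,4)P 5/5 satisfied
Row 4: (4,1)P 3/4 satisfied · (4,2)Q 0/7 not · (4,3)P 7/8 satisfied · (4,4)P 5/5 satisfied
Row 5: (5,1)P 2/3 satisfied · (5,2)P 4/5 satisfied · (5,3)P 4/5 satisfied · (5,4)P 3/3 satisfied
Unsatisfied: (1,3), (4,2) — 2 in total.

2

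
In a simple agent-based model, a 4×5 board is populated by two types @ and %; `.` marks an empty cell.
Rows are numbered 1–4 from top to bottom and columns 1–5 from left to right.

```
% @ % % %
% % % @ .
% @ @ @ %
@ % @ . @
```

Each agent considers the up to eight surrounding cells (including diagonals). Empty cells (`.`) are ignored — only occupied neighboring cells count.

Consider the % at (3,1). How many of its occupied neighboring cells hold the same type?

3

Occupied neighbors of (3,1): (2,1)=%, (2,2)=%, (3,2)=@, (4,1)=@, (4,2)=%.
Same type (%): 3 of 5.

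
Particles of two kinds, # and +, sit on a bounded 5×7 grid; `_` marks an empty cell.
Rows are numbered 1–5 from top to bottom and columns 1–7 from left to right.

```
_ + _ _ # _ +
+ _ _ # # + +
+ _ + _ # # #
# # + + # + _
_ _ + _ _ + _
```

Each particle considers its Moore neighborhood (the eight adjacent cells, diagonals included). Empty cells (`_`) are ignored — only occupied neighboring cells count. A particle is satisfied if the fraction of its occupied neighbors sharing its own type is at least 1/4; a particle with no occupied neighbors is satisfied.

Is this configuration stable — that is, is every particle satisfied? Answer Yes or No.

No

Row 1: (1,2)+ 1/1 ok · (1,5)# 2/3 ok · (1,7)+ 2/2 ok
Row 2: (2,1)+ 2/2 ok · (2,4)# 3/4 ok · (2,5)# 4/5 ok · (2,6)+ 2/7 ok · (2,7)+ 2/4 ok
Row 3: (3,1)+ 1/3 ok · (3,3)+ 2/4 ok · (3,5)# 4/7 ok · (3,6)# 4/7 ok · (3,7)# 1/4 ok
Row 4: (4,1)# 1/2 ok · (4,2)# 1/5 unhappy · (4,3)+ 3/4 ok · (4,4)+ 3/5 ok · (4,5)# 2/5 ok · (4,6)+ 1/5 unhappy
Row 5: (5,3)+ 2/3 ok · (5,6)+ 1/2 ok
For instance (4,2) has only 1/5 same-type neighbors, below 1/4.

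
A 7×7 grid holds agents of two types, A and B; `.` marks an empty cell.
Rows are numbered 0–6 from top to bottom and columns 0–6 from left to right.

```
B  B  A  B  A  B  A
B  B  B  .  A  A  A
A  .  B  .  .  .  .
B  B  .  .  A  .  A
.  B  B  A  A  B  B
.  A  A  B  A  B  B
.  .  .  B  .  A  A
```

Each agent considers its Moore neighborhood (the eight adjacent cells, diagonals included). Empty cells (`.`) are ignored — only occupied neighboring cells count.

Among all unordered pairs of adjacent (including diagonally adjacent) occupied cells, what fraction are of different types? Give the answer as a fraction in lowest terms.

37/77

Scan each occupied cell's neighbors to the right and below (and the two forward diagonals) so each pair is counted once.
From row 0: 11 unlike of 22 pairs (running 11/22).
From row 1: 2 unlike of 8 pairs (running 13/30).
From row 2: 2 unlike of 3 pairs (running 15/33).
From row 3: 3 unlike of 9 pairs (running 18/42).
From row 4: 10 unlike of 21 pairs (running 28/63).
From row 5: 9 unlike of 13 pairs (running 37/76).
From row 6: 0 unlike of 1 pairs (running 37/77).
Total adjacent occupied pairs: 77; unlike-type pairs: 37.
37/77 is already in lowest terms.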